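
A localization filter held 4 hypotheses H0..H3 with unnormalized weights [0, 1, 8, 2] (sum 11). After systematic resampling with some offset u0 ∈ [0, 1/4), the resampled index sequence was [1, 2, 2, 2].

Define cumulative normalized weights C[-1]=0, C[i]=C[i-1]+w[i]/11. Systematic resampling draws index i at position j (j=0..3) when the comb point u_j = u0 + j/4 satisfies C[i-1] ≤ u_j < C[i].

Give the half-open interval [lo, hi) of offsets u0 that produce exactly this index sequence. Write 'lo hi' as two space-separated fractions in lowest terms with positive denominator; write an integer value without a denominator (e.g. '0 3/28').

C = [0, 1/11, 9/11, 1]
j=0 picked index 1: u0 ∈ [0, 1/11)
j=1 picked index 2: u0 ∈ [-7/44, 25/44)
j=2 picked index 2: u0 ∈ [-9/22, 7/22)
j=3 picked index 2: u0 ∈ [-29/44, 3/44)
intersection: [0, 3/44)

0 3/44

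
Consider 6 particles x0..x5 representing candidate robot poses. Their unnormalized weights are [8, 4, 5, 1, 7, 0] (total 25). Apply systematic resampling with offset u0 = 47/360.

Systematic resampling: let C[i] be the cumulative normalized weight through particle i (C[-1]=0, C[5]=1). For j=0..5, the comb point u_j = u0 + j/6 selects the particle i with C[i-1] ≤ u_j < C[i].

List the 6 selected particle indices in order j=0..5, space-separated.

C = [8/25, 12/25, 17/25, 18/25, 1, 1]
j=0: u_0=47/360 ∈ [0, 8/25) → index 0
j=1: u_1=107/360 ∈ [0, 8/25) → index 0
j=2: u_2=167/360 ∈ [8/25, 12/25) → index 1
j=3: u_3=227/360 ∈ [12/25, 17/25) → index 2
j=4: u_4=287/360 ∈ [18/25, 1) → index 4
j=5: u_5=347/360 ∈ [18/25, 1) → index 4

0 0 1 2 4 4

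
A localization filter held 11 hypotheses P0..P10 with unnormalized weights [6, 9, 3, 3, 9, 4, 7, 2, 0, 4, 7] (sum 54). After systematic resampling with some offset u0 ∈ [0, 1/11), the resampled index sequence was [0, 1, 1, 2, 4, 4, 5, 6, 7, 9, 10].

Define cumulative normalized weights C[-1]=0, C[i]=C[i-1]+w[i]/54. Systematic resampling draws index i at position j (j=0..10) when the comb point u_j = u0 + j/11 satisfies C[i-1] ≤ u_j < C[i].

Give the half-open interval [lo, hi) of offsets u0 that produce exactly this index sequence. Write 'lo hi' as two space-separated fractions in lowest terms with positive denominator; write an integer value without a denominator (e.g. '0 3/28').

C = [1/9, 5/18, 1/3, 7/18, 5/9, 17/27, 41/54, 43/54, 43/54, 47/54, 1]
j=0 picked index 0: u0 ∈ [0, 1/9)
j=1 picked index 1: u0 ∈ [2/99, 37/198)
j=2 picked index 1: u0 ∈ [-7/99, 19/198)
j=3 picked index 2: u0 ∈ [1/198, 2/33)
j=4 picked index 4: u0 ∈ [5/198, 19/99)
j=5 picked index 4: u0 ∈ [-13/198, 10/99)
j=6 picked index 5: u0 ∈ [1/99, 25/297)
j=7 picked index 6: u0 ∈ [-2/297, 73/594)
j=8 picked index 7: u0 ∈ [19/594, 41/594)
j=9 picked index 9: u0 ∈ [-13/594, 31/594)
j=10 picked index 10: u0 ∈ [-23/594, 1/11)
intersection: [19/594, 31/594)

19/594 31/594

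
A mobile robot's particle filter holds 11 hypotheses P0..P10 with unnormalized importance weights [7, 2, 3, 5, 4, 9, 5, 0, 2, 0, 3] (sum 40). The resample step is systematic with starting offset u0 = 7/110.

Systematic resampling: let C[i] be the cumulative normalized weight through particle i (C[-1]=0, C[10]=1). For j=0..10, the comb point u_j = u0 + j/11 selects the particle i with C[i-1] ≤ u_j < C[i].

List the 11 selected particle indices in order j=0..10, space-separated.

0 0 2 3 4 4 5 5 6 8 10

C = [7/40, 9/40, 3/10, 17/40, 21/40, 3/4, 7/8, 7/8, 37/40, 37/40, 1]
j=0: u_0=7/110 ∈ [0, 7/40) → index 0
j=1: u_1=17/110 ∈ [0, 7/40) → index 0
j=2: u_2=27/110 ∈ [9/40, 3/10) → index 2
j=3: u_3=37/110 ∈ [3/10, 17/40) → index 3
j=4: u_4=47/110 ∈ [17/40, 21/40) → index 4
j=5: u_5=57/110 ∈ [17/40, 21/40) → index 4
j=6: u_6=67/110 ∈ [21/40, 3/4) → index 5
j=7: u_7=7/10 ∈ [21/40, 3/4) → index 5
j=8: u_8=87/110 ∈ [3/4, 7/8) → index 6
j=9: u_9=97/110 ∈ [7/8, 37/40) → index 8
j=10: u_10=107/110 ∈ [37/40, 1) → index 10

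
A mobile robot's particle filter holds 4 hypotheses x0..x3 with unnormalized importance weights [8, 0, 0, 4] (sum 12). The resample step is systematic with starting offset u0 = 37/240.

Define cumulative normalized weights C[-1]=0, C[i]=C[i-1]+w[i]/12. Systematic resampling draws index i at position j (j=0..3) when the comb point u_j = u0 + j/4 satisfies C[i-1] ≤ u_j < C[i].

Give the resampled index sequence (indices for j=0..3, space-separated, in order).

C = [2/3, 2/3, 2/3, 1]
j=0: u_0=37/240 ∈ [0, 2/3) → index 0
j=1: u_1=97/240 ∈ [0, 2/3) → index 0
j=2: u_2=157/240 ∈ [0, 2/3) → index 0
j=3: u_3=217/240 ∈ [2/3, 1) → index 3

0 0 0 3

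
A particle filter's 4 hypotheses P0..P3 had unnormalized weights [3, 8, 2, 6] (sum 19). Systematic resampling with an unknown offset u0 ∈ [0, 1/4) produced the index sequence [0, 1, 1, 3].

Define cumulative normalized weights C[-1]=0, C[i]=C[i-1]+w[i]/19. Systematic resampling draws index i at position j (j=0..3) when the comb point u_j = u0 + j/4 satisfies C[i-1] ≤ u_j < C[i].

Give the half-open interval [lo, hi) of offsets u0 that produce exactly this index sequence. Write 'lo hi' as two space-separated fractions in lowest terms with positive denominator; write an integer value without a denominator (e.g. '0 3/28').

C = [3/19, 11/19, 13/19, 1]
j=0 picked index 0: u0 ∈ [0, 3/19)
j=1 picked index 1: u0 ∈ [-7/76, 25/76)
j=2 picked index 1: u0 ∈ [-13/38, 3/38)
j=3 picked index 3: u0 ∈ [-5/76, 1/4)
intersection: [0, 3/38)

0 3/38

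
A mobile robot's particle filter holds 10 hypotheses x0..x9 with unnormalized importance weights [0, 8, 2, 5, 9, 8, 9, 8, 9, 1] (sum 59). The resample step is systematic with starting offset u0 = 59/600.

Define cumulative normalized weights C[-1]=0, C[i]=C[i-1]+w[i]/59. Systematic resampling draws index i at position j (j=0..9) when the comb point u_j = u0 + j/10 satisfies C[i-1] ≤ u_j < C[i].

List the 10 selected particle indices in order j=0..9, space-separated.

1 3 4 4 5 6 7 7 8 9

C = [0, 8/59, 10/59, 15/59, 24/59, 32/59, 41/59, 49/59, 58/59, 1]
j=0: u_0=59/600 ∈ [0, 8/59) → index 1
j=1: u_1=119/600 ∈ [10/59, 15/59) → index 3
j=2: u_2=179/600 ∈ [15/59, 24/59) → index 4
j=3: u_3=239/600 ∈ [15/59, 24/59) → index 4
j=4: u_4=299/600 ∈ [24/59, 32/59) → index 5
j=5: u_5=359/600 ∈ [32/59, 41/59) → index 6
j=6: u_6=419/600 ∈ [41/59, 49/59) → index 7
j=7: u_7=479/600 ∈ [41/59, 49/59) → index 7
j=8: u_8=539/600 ∈ [49/59, 58/59) → index 8
j=9: u_9=599/600 ∈ [58/59, 1) → index 9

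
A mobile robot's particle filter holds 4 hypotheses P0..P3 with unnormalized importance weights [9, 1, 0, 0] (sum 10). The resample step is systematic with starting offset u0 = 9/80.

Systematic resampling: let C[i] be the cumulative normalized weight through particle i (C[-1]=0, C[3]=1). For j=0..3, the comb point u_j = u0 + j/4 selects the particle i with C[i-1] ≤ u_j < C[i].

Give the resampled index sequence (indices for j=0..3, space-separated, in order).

C = [9/10, 1, 1, 1]
j=0: u_0=9/80 ∈ [0, 9/10) → index 0
j=1: u_1=29/80 ∈ [0, 9/10) → index 0
j=2: u_2=49/80 ∈ [0, 9/10) → index 0
j=3: u_3=69/80 ∈ [0, 9/10) → index 0

0 0 0 0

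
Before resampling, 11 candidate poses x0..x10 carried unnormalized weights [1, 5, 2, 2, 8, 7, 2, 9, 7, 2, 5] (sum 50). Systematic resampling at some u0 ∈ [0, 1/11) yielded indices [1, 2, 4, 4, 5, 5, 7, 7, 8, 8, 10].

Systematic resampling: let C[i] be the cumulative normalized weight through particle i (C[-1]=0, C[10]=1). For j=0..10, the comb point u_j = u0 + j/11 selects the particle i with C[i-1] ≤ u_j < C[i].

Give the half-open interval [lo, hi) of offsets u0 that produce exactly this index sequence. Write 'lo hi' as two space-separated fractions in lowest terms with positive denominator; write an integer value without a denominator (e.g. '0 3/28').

8/275 23/550

C = [1/50, 3/25, 4/25, 1/5, 9/25, 1/2, 27/50, 18/25, 43/50, 9/10, 1]
j=0 picked index 1: u0 ∈ [1/50, 3/25)
j=1 picked index 2: u0 ∈ [8/275, 19/275)
j=2 picked index 4: u0 ∈ [1/55, 49/275)
j=3 picked index 4: u0 ∈ [-4/55, 24/275)
j=4 picked index 5: u0 ∈ [-1/275, 3/22)
j=5 picked index 5: u0 ∈ [-26/275, 1/22)
j=6 picked index 7: u0 ∈ [-3/550, 48/275)
j=7 picked index 7: u0 ∈ [-53/550, 23/275)
j=8 picked index 8: u0 ∈ [-2/275, 73/550)
j=9 picked index 8: u0 ∈ [-27/275, 23/550)
j=10 picked index 10: u0 ∈ [-1/110, 1/11)
intersection: [8/275, 23/550)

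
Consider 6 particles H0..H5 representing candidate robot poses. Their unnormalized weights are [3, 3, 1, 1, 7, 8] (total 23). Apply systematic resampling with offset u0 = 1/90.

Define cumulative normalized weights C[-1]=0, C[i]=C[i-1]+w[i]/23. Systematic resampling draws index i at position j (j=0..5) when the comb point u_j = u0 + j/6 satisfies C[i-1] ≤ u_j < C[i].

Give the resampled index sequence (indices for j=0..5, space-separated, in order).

C = [3/23, 6/23, 7/23, 8/23, 15/23, 1]
j=0: u_0=1/90 ∈ [0, 3/23) → index 0
j=1: u_1=8/45 ∈ [3/23, 6/23) → index 1
j=2: u_2=31/90 ∈ [7/23, 8/23) → index 3
j=3: u_3=23/45 ∈ [8/23, 15/23) → index 4
j=4: u_4=61/90 ∈ [15/23, 1) → index 5
j=5: u_5=38/45 ∈ [15/23, 1) → index 5

0 1 3 4 5 5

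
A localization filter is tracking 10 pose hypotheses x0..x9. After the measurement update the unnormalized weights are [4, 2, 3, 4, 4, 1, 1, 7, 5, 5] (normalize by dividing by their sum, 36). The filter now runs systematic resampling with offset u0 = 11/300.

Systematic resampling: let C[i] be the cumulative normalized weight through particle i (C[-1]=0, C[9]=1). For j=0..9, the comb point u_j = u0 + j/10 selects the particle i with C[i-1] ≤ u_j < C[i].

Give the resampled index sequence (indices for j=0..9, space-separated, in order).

0 1 2 3 4 7 7 8 8 9

C = [1/9, 1/6, 1/4, 13/36, 17/36, 1/2, 19/36, 13/18, 31/36, 1]
j=0: u_0=11/300 ∈ [0, 1/9) → index 0
j=1: u_1=41/300 ∈ [1/9, 1/6) → index 1
j=2: u_2=71/300 ∈ [1/6, 1/4) → index 2
j=3: u_3=101/300 ∈ [1/4, 13/36) → index 3
j=4: u_4=131/300 ∈ [13/36, 17/36) → index 4
j=5: u_5=161/300 ∈ [19/36, 13/18) → index 7
j=6: u_6=191/300 ∈ [19/36, 13/18) → index 7
j=7: u_7=221/300 ∈ [13/18, 31/36) → index 8
j=8: u_8=251/300 ∈ [13/18, 31/36) → index 8
j=9: u_9=281/300 ∈ [31/36, 1) → index 9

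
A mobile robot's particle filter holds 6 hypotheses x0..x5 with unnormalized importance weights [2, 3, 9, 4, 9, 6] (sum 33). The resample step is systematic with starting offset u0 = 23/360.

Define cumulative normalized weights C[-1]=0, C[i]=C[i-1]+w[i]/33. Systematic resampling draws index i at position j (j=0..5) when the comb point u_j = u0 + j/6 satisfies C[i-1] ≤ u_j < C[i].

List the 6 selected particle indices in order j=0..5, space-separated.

C = [2/33, 5/33, 14/33, 6/11, 9/11, 1]
j=0: u_0=23/360 ∈ [2/33, 5/33) → index 1
j=1: u_1=83/360 ∈ [5/33, 14/33) → index 2
j=2: u_2=143/360 ∈ [5/33, 14/33) → index 2
j=3: u_3=203/360 ∈ [6/11, 9/11) → index 4
j=4: u_4=263/360 ∈ [6/11, 9/11) → index 4
j=5: u_5=323/360 ∈ [9/11, 1) → index 5

1 2 2 4 4 5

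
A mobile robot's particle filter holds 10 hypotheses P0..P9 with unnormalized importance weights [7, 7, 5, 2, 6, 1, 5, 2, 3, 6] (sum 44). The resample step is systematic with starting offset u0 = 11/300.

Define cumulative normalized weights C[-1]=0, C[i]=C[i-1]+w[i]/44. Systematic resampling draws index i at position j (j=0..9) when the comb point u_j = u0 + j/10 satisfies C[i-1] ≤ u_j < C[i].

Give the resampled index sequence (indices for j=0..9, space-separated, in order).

C = [7/44, 7/22, 19/44, 21/44, 27/44, 7/11, 3/4, 35/44, 19/22, 1]
j=0: u_0=11/300 ∈ [0, 7/44) → index 0
j=1: u_1=41/300 ∈ [0, 7/44) → index 0
j=2: u_2=71/300 ∈ [7/44, 7/22) → index 1
j=3: u_3=101/300 ∈ [7/22, 19/44) → index 2
j=4: u_4=131/300 ∈ [19/44, 21/44) → index 3
j=5: u_5=161/300 ∈ [21/44, 27/44) → index 4
j=6: u_6=191/300 ∈ [7/11, 3/4) → index 6
j=7: u_7=221/300 ∈ [7/11, 3/4) → index 6
j=8: u_8=251/300 ∈ [35/44, 19/22) → index 8
j=9: u_9=281/300 ∈ [19/22, 1) → index 9

0 0 1 2 3 4 6 6 8 9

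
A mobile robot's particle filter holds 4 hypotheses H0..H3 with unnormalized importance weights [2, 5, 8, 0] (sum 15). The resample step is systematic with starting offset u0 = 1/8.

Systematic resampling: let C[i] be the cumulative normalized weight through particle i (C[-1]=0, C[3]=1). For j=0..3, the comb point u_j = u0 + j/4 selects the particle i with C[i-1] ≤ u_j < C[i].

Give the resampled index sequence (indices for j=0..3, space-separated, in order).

0 1 2 2

C = [2/15, 7/15, 1, 1]
j=0: u_0=1/8 ∈ [0, 2/15) → index 0
j=1: u_1=3/8 ∈ [2/15, 7/15) → index 1
j=2: u_2=5/8 ∈ [7/15, 1) → index 2
j=3: u_3=7/8 ∈ [7/15, 1) → index 2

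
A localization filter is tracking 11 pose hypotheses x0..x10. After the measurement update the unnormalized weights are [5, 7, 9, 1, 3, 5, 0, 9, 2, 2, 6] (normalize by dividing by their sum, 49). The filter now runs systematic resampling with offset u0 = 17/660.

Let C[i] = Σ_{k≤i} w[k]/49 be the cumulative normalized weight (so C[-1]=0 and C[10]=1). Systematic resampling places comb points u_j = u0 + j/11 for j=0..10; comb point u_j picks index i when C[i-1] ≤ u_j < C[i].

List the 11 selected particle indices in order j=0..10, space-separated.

C = [5/49, 12/49, 3/7, 22/49, 25/49, 30/49, 30/49, 39/49, 41/49, 43/49, 1]
j=0: u_0=17/660 ∈ [0, 5/49) → index 0
j=1: u_1=7/60 ∈ [5/49, 12/49) → index 1
j=2: u_2=137/660 ∈ [5/49, 12/49) → index 1
j=3: u_3=197/660 ∈ [12/49, 3/7) → index 2
j=4: u_4=257/660 ∈ [12/49, 3/7) → index 2
j=5: u_5=317/660 ∈ [22/49, 25/49) → index 4
j=6: u_6=377/660 ∈ [25/49, 30/49) → index 5
j=7: u_7=437/660 ∈ [30/49, 39/49) → index 7
j=8: u_8=497/660 ∈ [30/49, 39/49) → index 7
j=9: u_9=557/660 ∈ [41/49, 43/49) → index 9
j=10: u_10=617/660 ∈ [43/49, 1) → index 10

0 1 1 2 2 4 5 7 7 9 10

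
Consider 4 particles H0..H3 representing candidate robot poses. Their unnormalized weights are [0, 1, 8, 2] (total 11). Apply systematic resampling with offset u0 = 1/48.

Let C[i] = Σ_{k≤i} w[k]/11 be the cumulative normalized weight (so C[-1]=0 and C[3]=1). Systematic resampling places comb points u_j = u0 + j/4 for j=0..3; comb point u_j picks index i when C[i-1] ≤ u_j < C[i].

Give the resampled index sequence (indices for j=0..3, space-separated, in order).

1 2 2 2

C = [0, 1/11, 9/11, 1]
j=0: u_0=1/48 ∈ [0, 1/11) → index 1
j=1: u_1=13/48 ∈ [1/11, 9/11) → index 2
j=2: u_2=25/48 ∈ [1/11, 9/11) → index 2
j=3: u_3=37/48 ∈ [1/11, 9/11) → index 2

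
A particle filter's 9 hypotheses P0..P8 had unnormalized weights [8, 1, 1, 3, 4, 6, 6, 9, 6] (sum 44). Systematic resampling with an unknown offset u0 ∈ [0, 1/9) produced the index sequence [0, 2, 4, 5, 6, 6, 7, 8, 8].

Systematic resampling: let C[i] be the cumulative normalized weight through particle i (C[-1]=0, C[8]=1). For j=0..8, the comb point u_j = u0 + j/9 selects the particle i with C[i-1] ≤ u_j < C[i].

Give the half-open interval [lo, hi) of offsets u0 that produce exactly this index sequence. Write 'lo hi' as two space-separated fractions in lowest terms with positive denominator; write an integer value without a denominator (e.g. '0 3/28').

C = [2/11, 9/44, 5/22, 13/44, 17/44, 23/44, 29/44, 19/22, 1]
j=0 picked index 0: u0 ∈ [0, 2/11)
j=1 picked index 2: u0 ∈ [37/396, 23/198)
j=2 picked index 4: u0 ∈ [29/396, 65/396)
j=3 picked index 5: u0 ∈ [7/132, 25/132)
j=4 picked index 6: u0 ∈ [31/396, 85/396)
j=5 picked index 6: u0 ∈ [-13/396, 41/396)
j=6 picked index 7: u0 ∈ [-1/132, 13/66)
j=7 picked index 8: u0 ∈ [17/198, 2/9)
j=8 picked index 8: u0 ∈ [-5/198, 1/9)
intersection: [37/396, 41/396)

37/396 41/396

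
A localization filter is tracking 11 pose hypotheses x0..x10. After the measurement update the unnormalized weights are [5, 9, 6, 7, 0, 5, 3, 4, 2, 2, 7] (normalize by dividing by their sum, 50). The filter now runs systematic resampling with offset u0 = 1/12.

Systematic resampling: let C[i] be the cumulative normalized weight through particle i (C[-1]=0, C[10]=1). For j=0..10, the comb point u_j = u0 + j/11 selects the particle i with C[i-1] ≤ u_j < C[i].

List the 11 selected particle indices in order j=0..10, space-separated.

0 1 1 2 3 3 5 7 8 10 10

C = [1/10, 7/25, 2/5, 27/50, 27/50, 16/25, 7/10, 39/50, 41/50, 43/50, 1]
j=0: u_0=1/12 ∈ [0, 1/10) → index 0
j=1: u_1=23/132 ∈ [1/10, 7/25) → index 1
j=2: u_2=35/132 ∈ [1/10, 7/25) → index 1
j=3: u_3=47/132 ∈ [7/25, 2/5) → index 2
j=4: u_4=59/132 ∈ [2/5, 27/50) → index 3
j=5: u_5=71/132 ∈ [2/5, 27/50) → index 3
j=6: u_6=83/132 ∈ [27/50, 16/25) → index 5
j=7: u_7=95/132 ∈ [7/10, 39/50) → index 7
j=8: u_8=107/132 ∈ [39/50, 41/50) → index 8
j=9: u_9=119/132 ∈ [43/50, 1) → index 10
j=10: u_10=131/132 ∈ [43/50, 1) → index 10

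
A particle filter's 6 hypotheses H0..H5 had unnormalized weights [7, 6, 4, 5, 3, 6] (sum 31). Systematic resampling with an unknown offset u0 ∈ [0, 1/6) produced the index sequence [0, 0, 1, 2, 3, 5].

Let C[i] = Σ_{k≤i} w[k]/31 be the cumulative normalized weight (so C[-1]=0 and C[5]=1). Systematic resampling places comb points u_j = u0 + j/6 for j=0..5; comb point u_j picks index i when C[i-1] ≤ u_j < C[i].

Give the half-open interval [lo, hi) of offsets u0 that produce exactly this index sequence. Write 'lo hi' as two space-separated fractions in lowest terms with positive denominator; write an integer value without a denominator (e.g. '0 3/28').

0 4/93

C = [7/31, 13/31, 17/31, 22/31, 25/31, 1]
j=0 picked index 0: u0 ∈ [0, 7/31)
j=1 picked index 0: u0 ∈ [-1/6, 11/186)
j=2 picked index 1: u0 ∈ [-10/93, 8/93)
j=3 picked index 2: u0 ∈ [-5/62, 3/62)
j=4 picked index 3: u0 ∈ [-11/93, 4/93)
j=5 picked index 5: u0 ∈ [-5/186, 1/6)
intersection: [0, 4/93)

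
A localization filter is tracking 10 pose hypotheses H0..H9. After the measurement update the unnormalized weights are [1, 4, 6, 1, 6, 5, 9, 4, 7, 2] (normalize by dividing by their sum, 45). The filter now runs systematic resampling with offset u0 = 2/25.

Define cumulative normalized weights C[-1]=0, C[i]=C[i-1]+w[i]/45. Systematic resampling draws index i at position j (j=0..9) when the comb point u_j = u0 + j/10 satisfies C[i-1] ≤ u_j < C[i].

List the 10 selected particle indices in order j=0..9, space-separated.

C = [1/45, 1/9, 11/45, 4/15, 2/5, 23/45, 32/45, 4/5, 43/45, 1]
j=0: u_0=2/25 ∈ [1/45, 1/9) → index 1
j=1: u_1=9/50 ∈ [1/9, 11/45) → index 2
j=2: u_2=7/25 ∈ [4/15, 2/5) → index 4
j=3: u_3=19/50 ∈ [4/15, 2/5) → index 4
j=4: u_4=12/25 ∈ [2/5, 23/45) → index 5
j=5: u_5=29/50 ∈ [23/45, 32/45) → index 6
j=6: u_6=17/25 ∈ [23/45, 32/45) → index 6
j=7: u_7=39/50 ∈ [32/45, 4/5) → index 7
j=8: u_8=22/25 ∈ [4/5, 43/45) → index 8
j=9: u_9=49/50 ∈ [43/45, 1) → index 9

1 2 4 4 5 6 6 7 8 9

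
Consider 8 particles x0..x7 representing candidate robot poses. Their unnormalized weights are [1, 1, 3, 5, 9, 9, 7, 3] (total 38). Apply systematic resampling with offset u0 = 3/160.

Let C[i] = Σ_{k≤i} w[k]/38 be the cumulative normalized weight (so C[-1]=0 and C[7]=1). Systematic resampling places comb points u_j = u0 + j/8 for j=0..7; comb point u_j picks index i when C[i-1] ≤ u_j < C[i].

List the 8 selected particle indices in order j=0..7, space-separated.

C = [1/38, 1/19, 5/38, 5/19, 1/2, 14/19, 35/38, 1]
j=0: u_0=3/160 ∈ [0, 1/38) → index 0
j=1: u_1=23/160 ∈ [5/38, 5/19) → index 3
j=2: u_2=43/160 ∈ [5/19, 1/2) → index 4
j=3: u_3=63/160 ∈ [5/19, 1/2) → index 4
j=4: u_4=83/160 ∈ [1/2, 14/19) → index 5
j=5: u_5=103/160 ∈ [1/2, 14/19) → index 5
j=6: u_6=123/160 ∈ [14/19, 35/38) → index 6
j=7: u_7=143/160 ∈ [14/19, 35/38) → index 6

0 3 4 4 5 5 6 6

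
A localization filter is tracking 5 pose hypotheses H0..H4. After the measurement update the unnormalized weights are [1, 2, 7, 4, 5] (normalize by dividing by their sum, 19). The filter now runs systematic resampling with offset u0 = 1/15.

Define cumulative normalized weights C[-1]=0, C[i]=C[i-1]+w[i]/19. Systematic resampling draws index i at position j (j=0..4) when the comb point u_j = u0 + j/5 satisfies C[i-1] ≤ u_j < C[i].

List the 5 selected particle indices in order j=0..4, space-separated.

C = [1/19, 3/19, 10/19, 14/19, 1]
j=0: u_0=1/15 ∈ [1/19, 3/19) → index 1
j=1: u_1=4/15 ∈ [3/19, 10/19) → index 2
j=2: u_2=7/15 ∈ [3/19, 10/19) → index 2
j=3: u_3=2/3 ∈ [10/19, 14/19) → index 3
j=4: u_4=13/15 ∈ [14/19, 1) → index 4

1 2 2 3 4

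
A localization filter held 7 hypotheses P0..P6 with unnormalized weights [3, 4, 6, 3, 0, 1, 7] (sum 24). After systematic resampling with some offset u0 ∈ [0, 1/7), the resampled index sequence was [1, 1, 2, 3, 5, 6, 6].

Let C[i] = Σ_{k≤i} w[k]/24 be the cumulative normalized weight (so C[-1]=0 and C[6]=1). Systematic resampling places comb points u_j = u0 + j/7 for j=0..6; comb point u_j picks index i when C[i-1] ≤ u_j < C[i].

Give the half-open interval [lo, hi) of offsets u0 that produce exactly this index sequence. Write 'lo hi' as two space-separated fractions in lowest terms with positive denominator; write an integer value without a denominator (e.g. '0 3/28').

1/8 23/168

C = [1/8, 7/24, 13/24, 2/3, 2/3, 17/24, 1]
j=0 picked index 1: u0 ∈ [1/8, 7/24)
j=1 picked index 1: u0 ∈ [-1/56, 25/168)
j=2 picked index 2: u0 ∈ [1/168, 43/168)
j=3 picked index 3: u0 ∈ [19/168, 5/21)
j=4 picked index 5: u0 ∈ [2/21, 23/168)
j=5 picked index 6: u0 ∈ [-1/168, 2/7)
j=6 picked index 6: u0 ∈ [-25/168, 1/7)
intersection: [1/8, 23/168)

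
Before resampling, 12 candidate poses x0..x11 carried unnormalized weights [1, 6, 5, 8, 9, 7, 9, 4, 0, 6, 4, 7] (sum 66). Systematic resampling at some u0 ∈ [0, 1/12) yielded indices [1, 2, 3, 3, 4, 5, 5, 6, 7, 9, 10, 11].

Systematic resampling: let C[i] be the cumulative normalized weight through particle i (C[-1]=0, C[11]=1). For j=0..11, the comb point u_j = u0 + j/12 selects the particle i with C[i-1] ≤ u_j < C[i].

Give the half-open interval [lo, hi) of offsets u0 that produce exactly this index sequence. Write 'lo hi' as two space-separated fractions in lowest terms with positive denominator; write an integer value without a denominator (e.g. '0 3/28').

C = [1/66, 7/66, 2/11, 10/33, 29/66, 6/11, 15/22, 49/66, 49/66, 5/6, 59/66, 1]
j=0 picked index 1: u0 ∈ [1/66, 7/66)
j=1 picked index 2: u0 ∈ [1/44, 13/132)
j=2 picked index 3: u0 ∈ [1/66, 3/22)
j=3 picked index 3: u0 ∈ [-3/44, 7/132)
j=4 picked index 4: u0 ∈ [-1/33, 7/66)
j=5 picked index 5: u0 ∈ [1/44, 17/132)
j=6 picked index 5: u0 ∈ [-2/33, 1/22)
j=7 picked index 6: u0 ∈ [-5/132, 13/132)
j=8 picked index 7: u0 ∈ [1/66, 5/66)
j=9 picked index 9: u0 ∈ [-1/132, 1/12)
j=10 picked index 10: u0 ∈ [0, 2/33)
j=11 picked index 11: u0 ∈ [-1/44, 1/12)
intersection: [1/44, 1/22)

1/44 1/22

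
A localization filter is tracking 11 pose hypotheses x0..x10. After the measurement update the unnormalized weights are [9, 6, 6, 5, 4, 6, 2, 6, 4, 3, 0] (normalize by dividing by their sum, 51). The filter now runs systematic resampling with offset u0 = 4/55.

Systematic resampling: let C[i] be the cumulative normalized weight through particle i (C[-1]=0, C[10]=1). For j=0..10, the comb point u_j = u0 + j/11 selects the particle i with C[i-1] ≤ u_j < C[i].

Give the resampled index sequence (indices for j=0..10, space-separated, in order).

C = [3/17, 5/17, 7/17, 26/51, 10/17, 12/17, 38/51, 44/51, 16/17, 1, 1]
j=0: u_0=4/55 ∈ [0, 3/17) → index 0
j=1: u_1=9/55 ∈ [0, 3/17) → index 0
j=2: u_2=14/55 ∈ [3/17, 5/17) → index 1
j=3: u_3=19/55 ∈ [5/17, 7/17) → index 2
j=4: u_4=24/55 ∈ [7/17, 26/51) → index 3
j=5: u_5=29/55 ∈ [26/51, 10/17) → index 4
j=6: u_6=34/55 ∈ [10/17, 12/17) → index 5
j=7: u_7=39/55 ∈ [12/17, 38/51) → index 6
j=8: u_8=4/5 ∈ [38/51, 44/51) → index 7
j=9: u_9=49/55 ∈ [44/51, 16/17) → index 8
j=10: u_10=54/55 ∈ [16/17, 1) → index 9

0 0 1 2 3 4 5 6 7 8 9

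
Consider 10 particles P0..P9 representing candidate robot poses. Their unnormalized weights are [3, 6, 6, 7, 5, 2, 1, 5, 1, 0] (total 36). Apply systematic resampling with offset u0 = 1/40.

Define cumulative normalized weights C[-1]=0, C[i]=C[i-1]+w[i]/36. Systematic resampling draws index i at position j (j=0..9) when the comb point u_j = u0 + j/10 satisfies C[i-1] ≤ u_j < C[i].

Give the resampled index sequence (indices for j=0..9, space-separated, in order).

C = [1/12, 1/4, 5/12, 11/18, 3/4, 29/36, 5/6, 35/36, 1, 1]
j=0: u_0=1/40 ∈ [0, 1/12) → index 0
j=1: u_1=1/8 ∈ [1/12, 1/4) → index 1
j=2: u_2=9/40 ∈ [1/12, 1/4) → index 1
j=3: u_3=13/40 ∈ [1/4, 5/12) → index 2
j=4: u_4=17/40 ∈ [5/12, 11/18) → index 3
j=5: u_5=21/40 ∈ [5/12, 11/18) → index 3
j=6: u_6=5/8 ∈ [11/18, 3/4) → index 4
j=7: u_7=29/40 ∈ [11/18, 3/4) → index 4
j=8: u_8=33/40 ∈ [29/36, 5/6) → index 6
j=9: u_9=37/40 ∈ [5/6, 35/36) → index 7

0 1 1 2 3 3 4 4 6 7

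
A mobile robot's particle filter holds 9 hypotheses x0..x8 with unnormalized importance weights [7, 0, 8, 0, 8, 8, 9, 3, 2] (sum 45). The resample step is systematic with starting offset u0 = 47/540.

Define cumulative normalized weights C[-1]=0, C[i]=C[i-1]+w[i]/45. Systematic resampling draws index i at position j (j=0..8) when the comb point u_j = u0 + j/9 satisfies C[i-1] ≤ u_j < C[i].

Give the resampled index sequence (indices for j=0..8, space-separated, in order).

C = [7/45, 7/45, 1/3, 1/3, 23/45, 31/45, 8/9, 43/45, 1]
j=0: u_0=47/540 ∈ [0, 7/45) → index 0
j=1: u_1=107/540 ∈ [7/45, 1/3) → index 2
j=2: u_2=167/540 ∈ [7/45, 1/3) → index 2
j=3: u_3=227/540 ∈ [1/3, 23/45) → index 4
j=4: u_4=287/540 ∈ [23/45, 31/45) → index 5
j=5: u_5=347/540 ∈ [23/45, 31/45) → index 5
j=6: u_6=407/540 ∈ [31/45, 8/9) → index 6
j=7: u_7=467/540 ∈ [31/45, 8/9) → index 6
j=8: u_8=527/540 ∈ [43/45, 1) → index 8

0 2 2 4 5 5 6 6 8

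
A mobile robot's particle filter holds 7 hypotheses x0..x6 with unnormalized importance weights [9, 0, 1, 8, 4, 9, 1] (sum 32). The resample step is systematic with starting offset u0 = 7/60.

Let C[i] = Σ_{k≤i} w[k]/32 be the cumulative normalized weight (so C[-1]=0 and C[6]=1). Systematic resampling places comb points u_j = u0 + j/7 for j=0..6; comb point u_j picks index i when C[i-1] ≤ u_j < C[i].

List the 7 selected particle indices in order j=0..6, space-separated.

0 0 3 3 5 5 6

C = [9/32, 9/32, 5/16, 9/16, 11/16, 31/32, 1]
j=0: u_0=7/60 ∈ [0, 9/32) → index 0
j=1: u_1=109/420 ∈ [0, 9/32) → index 0
j=2: u_2=169/420 ∈ [5/16, 9/16) → index 3
j=3: u_3=229/420 ∈ [5/16, 9/16) → index 3
j=4: u_4=289/420 ∈ [11/16, 31/32) → index 5
j=5: u_5=349/420 ∈ [11/16, 31/32) → index 5
j=6: u_6=409/420 ∈ [31/32, 1) → index 6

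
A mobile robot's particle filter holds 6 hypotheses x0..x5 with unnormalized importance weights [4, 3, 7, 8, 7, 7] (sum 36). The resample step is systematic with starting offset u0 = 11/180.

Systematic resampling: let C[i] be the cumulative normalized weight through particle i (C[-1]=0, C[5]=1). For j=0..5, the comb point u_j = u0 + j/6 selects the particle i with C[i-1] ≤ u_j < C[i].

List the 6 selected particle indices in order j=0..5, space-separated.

C = [1/9, 7/36, 7/18, 11/18, 29/36, 1]
j=0: u_0=11/180 ∈ [0, 1/9) → index 0
j=1: u_1=41/180 ∈ [7/36, 7/18) → index 2
j=2: u_2=71/180 ∈ [7/18, 11/18) → index 3
j=3: u_3=101/180 ∈ [7/18, 11/18) → index 3
j=4: u_4=131/180 ∈ [11/18, 29/36) → index 4
j=5: u_5=161/180 ∈ [29/36, 1) → index 5

0 2 3 3 4 5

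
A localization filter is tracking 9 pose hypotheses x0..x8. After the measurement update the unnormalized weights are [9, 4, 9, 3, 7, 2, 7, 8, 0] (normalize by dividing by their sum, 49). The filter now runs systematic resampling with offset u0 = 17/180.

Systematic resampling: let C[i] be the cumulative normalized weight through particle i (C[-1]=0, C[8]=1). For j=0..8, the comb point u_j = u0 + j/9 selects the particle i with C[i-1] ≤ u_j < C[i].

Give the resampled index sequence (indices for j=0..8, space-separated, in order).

C = [9/49, 13/49, 22/49, 25/49, 32/49, 34/49, 41/49, 1, 1]
j=0: u_0=17/180 ∈ [0, 9/49) → index 0
j=1: u_1=37/180 ∈ [9/49, 13/49) → index 1
j=2: u_2=19/60 ∈ [13/49, 22/49) → index 2
j=3: u_3=77/180 ∈ [13/49, 22/49) → index 2
j=4: u_4=97/180 ∈ [25/49, 32/49) → index 4
j=5: u_5=13/20 ∈ [25/49, 32/49) → index 4
j=6: u_6=137/180 ∈ [34/49, 41/49) → index 6
j=7: u_7=157/180 ∈ [41/49, 1) → index 7
j=8: u_8=59/60 ∈ [41/49, 1) → index 7

0 1 2 2 4 4 6 7 7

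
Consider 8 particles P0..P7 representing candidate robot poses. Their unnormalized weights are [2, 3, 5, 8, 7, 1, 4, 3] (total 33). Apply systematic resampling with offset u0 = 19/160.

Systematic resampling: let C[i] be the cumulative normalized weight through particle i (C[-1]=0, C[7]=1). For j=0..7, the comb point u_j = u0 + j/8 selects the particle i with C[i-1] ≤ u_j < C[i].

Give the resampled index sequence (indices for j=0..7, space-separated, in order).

1 2 3 3 4 4 6 7

C = [2/33, 5/33, 10/33, 6/11, 25/33, 26/33, 10/11, 1]
j=0: u_0=19/160 ∈ [2/33, 5/33) → index 1
j=1: u_1=39/160 ∈ [5/33, 10/33) → index 2
j=2: u_2=59/160 ∈ [10/33, 6/11) → index 3
j=3: u_3=79/160 ∈ [10/33, 6/11) → index 3
j=4: u_4=99/160 ∈ [6/11, 25/33) → index 4
j=5: u_5=119/160 ∈ [6/11, 25/33) → index 4
j=6: u_6=139/160 ∈ [26/33, 10/11) → index 6
j=7: u_7=159/160 ∈ [10/11, 1) → index 7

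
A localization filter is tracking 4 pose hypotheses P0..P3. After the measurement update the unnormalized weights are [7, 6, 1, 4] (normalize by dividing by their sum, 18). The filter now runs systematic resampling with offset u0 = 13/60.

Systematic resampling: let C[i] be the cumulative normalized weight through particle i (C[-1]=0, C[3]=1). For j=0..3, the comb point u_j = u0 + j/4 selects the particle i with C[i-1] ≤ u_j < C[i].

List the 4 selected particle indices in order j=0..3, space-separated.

0 1 1 3

C = [7/18, 13/18, 7/9, 1]
j=0: u_0=13/60 ∈ [0, 7/18) → index 0
j=1: u_1=7/15 ∈ [7/18, 13/18) → index 1
j=2: u_2=43/60 ∈ [7/18, 13/18) → index 1
j=3: u_3=29/30 ∈ [7/9, 1) → index 3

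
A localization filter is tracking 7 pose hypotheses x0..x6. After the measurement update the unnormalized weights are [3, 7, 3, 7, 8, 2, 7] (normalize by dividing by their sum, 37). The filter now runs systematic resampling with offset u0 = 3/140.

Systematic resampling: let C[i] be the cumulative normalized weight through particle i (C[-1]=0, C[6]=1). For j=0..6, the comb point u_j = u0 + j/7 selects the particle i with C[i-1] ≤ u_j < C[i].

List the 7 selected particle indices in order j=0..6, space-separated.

0 1 2 3 4 4 6

C = [3/37, 10/37, 13/37, 20/37, 28/37, 30/37, 1]
j=0: u_0=3/140 ∈ [0, 3/37) → index 0
j=1: u_1=23/140 ∈ [3/37, 10/37) → index 1
j=2: u_2=43/140 ∈ [10/37, 13/37) → index 2
j=3: u_3=9/20 ∈ [13/37, 20/37) → index 3
j=4: u_4=83/140 ∈ [20/37, 28/37) → index 4
j=5: u_5=103/140 ∈ [20/37, 28/37) → index 4
j=6: u_6=123/140 ∈ [30/37, 1) → index 6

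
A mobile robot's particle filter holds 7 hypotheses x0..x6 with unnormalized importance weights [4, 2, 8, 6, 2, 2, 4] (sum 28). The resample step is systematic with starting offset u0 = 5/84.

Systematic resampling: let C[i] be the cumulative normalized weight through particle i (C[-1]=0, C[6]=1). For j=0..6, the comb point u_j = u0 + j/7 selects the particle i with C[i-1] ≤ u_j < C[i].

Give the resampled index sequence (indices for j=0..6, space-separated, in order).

C = [1/7, 3/14, 1/2, 5/7, 11/14, 6/7, 1]
j=0: u_0=5/84 ∈ [0, 1/7) → index 0
j=1: u_1=17/84 ∈ [1/7, 3/14) → index 1
j=2: u_2=29/84 ∈ [3/14, 1/2) → index 2
j=3: u_3=41/84 ∈ [3/14, 1/2) → index 2
j=4: u_4=53/84 ∈ [1/2, 5/7) → index 3
j=5: u_5=65/84 ∈ [5/7, 11/14) → index 4
j=6: u_6=11/12 ∈ [6/7, 1) → index 6

0 1 2 2 3 4 6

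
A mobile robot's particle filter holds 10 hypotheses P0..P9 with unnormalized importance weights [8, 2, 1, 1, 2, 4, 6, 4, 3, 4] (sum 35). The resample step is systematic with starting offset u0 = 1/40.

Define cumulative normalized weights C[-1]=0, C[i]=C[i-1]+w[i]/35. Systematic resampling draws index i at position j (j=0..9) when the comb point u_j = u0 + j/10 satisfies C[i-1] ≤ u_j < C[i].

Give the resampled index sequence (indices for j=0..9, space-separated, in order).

C = [8/35, 2/7, 11/35, 12/35, 2/5, 18/35, 24/35, 4/5, 31/35, 1]
j=0: u_0=1/40 ∈ [0, 8/35) → index 0
j=1: u_1=1/8 ∈ [0, 8/35) → index 0
j=2: u_2=9/40 ∈ [0, 8/35) → index 0
j=3: u_3=13/40 ∈ [11/35, 12/35) → index 3
j=4: u_4=17/40 ∈ [2/5, 18/35) → index 5
j=5: u_5=21/40 ∈ [18/35, 24/35) → index 6
j=6: u_6=5/8 ∈ [18/35, 24/35) → index 6
j=7: u_7=29/40 ∈ [24/35, 4/5) → index 7
j=8: u_8=33/40 ∈ [4/5, 31/35) → index 8
j=9: u_9=37/40 ∈ [31/35, 1) → index 9

0 0 0 3 5 6 6 7 8 9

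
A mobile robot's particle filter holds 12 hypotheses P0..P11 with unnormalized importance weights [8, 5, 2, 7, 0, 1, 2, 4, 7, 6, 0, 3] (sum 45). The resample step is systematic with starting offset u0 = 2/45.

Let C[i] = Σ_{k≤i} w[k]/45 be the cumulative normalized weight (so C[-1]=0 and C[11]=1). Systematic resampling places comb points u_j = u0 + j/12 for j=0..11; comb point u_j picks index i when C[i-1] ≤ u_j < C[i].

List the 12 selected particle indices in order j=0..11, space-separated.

0 0 1 2 3 3 6 7 8 8 9 11

C = [8/45, 13/45, 1/3, 22/45, 22/45, 23/45, 5/9, 29/45, 4/5, 14/15, 14/15, 1]
j=0: u_0=2/45 ∈ [0, 8/45) → index 0
j=1: u_1=23/180 ∈ [0, 8/45) → index 0
j=2: u_2=19/90 ∈ [8/45, 13/45) → index 1
j=3: u_3=53/180 ∈ [13/45, 1/3) → index 2
j=4: u_4=17/45 ∈ [1/3, 22/45) → index 3
j=5: u_5=83/180 ∈ [1/3, 22/45) → index 3
j=6: u_6=49/90 ∈ [23/45, 5/9) → index 6
j=7: u_7=113/180 ∈ [5/9, 29/45) → index 7
j=8: u_8=32/45 ∈ [29/45, 4/5) → index 8
j=9: u_9=143/180 ∈ [29/45, 4/5) → index 8
j=10: u_10=79/90 ∈ [4/5, 14/15) → index 9
j=11: u_11=173/180 ∈ [14/15, 1) → index 11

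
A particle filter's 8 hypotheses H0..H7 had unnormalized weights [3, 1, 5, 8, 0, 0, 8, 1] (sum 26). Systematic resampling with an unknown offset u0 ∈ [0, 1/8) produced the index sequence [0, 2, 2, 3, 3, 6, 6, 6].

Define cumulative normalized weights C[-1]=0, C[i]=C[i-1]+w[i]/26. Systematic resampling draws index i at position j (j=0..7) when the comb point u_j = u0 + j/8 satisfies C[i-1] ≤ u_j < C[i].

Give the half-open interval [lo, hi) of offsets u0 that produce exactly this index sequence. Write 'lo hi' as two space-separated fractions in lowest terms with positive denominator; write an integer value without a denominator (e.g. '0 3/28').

C = [3/26, 2/13, 9/26, 17/26, 17/26, 17/26, 25/26, 1]
j=0 picked index 0: u0 ∈ [0, 3/26)
j=1 picked index 2: u0 ∈ [3/104, 23/104)
j=2 picked index 2: u0 ∈ [-5/52, 5/52)
j=3 picked index 3: u0 ∈ [-3/104, 29/104)
j=4 picked index 3: u0 ∈ [-2/13, 2/13)
j=5 picked index 6: u0 ∈ [3/104, 35/104)
j=6 picked index 6: u0 ∈ [-5/52, 11/52)
j=7 picked index 6: u0 ∈ [-23/104, 9/104)
intersection: [3/104, 9/104)

3/104 9/104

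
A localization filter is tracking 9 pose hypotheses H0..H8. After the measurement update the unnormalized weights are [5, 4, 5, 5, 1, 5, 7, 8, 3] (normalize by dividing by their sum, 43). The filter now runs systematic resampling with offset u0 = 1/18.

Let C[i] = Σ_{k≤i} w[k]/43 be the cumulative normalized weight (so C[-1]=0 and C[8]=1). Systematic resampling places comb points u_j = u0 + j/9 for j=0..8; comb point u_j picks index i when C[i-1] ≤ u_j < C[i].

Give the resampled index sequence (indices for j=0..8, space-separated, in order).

0 1 2 3 5 6 6 7 8

C = [5/43, 9/43, 14/43, 19/43, 20/43, 25/43, 32/43, 40/43, 1]
j=0: u_0=1/18 ∈ [0, 5/43) → index 0
j=1: u_1=1/6 ∈ [5/43, 9/43) → index 1
j=2: u_2=5/18 ∈ [9/43, 14/43) → index 2
j=3: u_3=7/18 ∈ [14/43, 19/43) → index 3
j=4: u_4=1/2 ∈ [20/43, 25/43) → index 5
j=5: u_5=11/18 ∈ [25/43, 32/43) → index 6
j=6: u_6=13/18 ∈ [25/43, 32/43) → index 6
j=7: u_7=5/6 ∈ [32/43, 40/43) → index 7
j=8: u_8=17/18 ∈ [40/43, 1) → index 8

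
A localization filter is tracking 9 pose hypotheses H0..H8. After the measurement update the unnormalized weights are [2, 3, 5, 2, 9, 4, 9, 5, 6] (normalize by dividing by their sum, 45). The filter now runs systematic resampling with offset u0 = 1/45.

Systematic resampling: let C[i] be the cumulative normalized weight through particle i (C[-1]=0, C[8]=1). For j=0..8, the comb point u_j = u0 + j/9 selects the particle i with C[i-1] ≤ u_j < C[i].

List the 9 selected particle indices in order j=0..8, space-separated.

0 2 3 4 5 6 6 7 8

C = [2/45, 1/9, 2/9, 4/15, 7/15, 5/9, 34/45, 13/15, 1]
j=0: u_0=1/45 ∈ [0, 2/45) → index 0
j=1: u_1=2/15 ∈ [1/9, 2/9) → index 2
j=2: u_2=11/45 ∈ [2/9, 4/15) → index 3
j=3: u_3=16/45 ∈ [4/15, 7/15) → index 4
j=4: u_4=7/15 ∈ [7/15, 5/9) → index 5
j=5: u_5=26/45 ∈ [5/9, 34/45) → index 6
j=6: u_6=31/45 ∈ [5/9, 34/45) → index 6
j=7: u_7=4/5 ∈ [34/45, 13/15) → index 7
j=8: u_8=41/45 ∈ [13/15, 1) → index 8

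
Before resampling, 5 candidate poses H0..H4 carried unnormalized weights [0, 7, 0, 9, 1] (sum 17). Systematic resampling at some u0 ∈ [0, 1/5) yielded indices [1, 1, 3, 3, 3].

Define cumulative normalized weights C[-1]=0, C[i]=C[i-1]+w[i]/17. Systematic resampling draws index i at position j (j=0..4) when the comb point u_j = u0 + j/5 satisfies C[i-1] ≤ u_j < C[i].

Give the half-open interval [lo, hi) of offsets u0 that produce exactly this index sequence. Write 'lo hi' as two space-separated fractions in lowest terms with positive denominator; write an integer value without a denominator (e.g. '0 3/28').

1/85 12/85

C = [0, 7/17, 7/17, 16/17, 1]
j=0 picked index 1: u0 ∈ [0, 7/17)
j=1 picked index 1: u0 ∈ [-1/5, 18/85)
j=2 picked index 3: u0 ∈ [1/85, 46/85)
j=3 picked index 3: u0 ∈ [-16/85, 29/85)
j=4 picked index 3: u0 ∈ [-33/85, 12/85)
intersection: [1/85, 12/85)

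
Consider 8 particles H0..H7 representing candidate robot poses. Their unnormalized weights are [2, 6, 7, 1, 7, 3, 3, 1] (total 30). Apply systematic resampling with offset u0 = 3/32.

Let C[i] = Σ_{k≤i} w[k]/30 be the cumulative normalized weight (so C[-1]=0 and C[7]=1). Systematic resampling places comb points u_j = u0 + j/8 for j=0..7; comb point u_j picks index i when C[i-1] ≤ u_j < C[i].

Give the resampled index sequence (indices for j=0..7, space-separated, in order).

1 1 2 2 4 4 5 7

C = [1/15, 4/15, 1/2, 8/15, 23/30, 13/15, 29/30, 1]
j=0: u_0=3/32 ∈ [1/15, 4/15) → index 1
j=1: u_1=7/32 ∈ [1/15, 4/15) → index 1
j=2: u_2=11/32 ∈ [4/15, 1/2) → index 2
j=3: u_3=15/32 ∈ [4/15, 1/2) → index 2
j=4: u_4=19/32 ∈ [8/15, 23/30) → index 4
j=5: u_5=23/32 ∈ [8/15, 23/30) → index 4
j=6: u_6=27/32 ∈ [23/30, 13/15) → index 5
j=7: u_7=31/32 ∈ [29/30, 1) → index 7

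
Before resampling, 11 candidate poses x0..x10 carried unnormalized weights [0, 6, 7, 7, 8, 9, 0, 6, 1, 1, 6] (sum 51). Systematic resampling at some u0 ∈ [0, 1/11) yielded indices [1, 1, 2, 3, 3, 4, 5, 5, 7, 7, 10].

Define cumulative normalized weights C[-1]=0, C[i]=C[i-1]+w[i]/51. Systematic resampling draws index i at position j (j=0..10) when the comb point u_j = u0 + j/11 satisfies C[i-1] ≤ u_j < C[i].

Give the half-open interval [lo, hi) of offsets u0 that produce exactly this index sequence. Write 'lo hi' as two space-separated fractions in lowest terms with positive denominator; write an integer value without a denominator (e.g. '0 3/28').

C = [0, 2/17, 13/51, 20/51, 28/51, 37/51, 37/51, 43/51, 44/51, 15/17, 1]
j=0 picked index 1: u0 ∈ [0, 2/17)
j=1 picked index 1: u0 ∈ [-1/11, 5/187)
j=2 picked index 2: u0 ∈ [-12/187, 41/561)
j=3 picked index 3: u0 ∈ [-10/561, 67/561)
j=4 picked index 3: u0 ∈ [-61/561, 16/561)
j=5 picked index 4: u0 ∈ [-35/561, 53/561)
j=6 picked index 5: u0 ∈ [2/561, 101/561)
j=7 picked index 5: u0 ∈ [-49/561, 50/561)
j=8 picked index 7: u0 ∈ [-1/561, 65/561)
j=9 picked index 7: u0 ∈ [-52/561, 14/561)
j=10 picked index 10: u0 ∈ [-5/187, 1/11)
intersection: [2/561, 14/561)

2/561 14/561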